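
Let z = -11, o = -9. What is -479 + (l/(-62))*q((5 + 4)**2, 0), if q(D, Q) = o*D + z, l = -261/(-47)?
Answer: -601333/1457 ≈ -412.72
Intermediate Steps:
l = 261/47 (l = -261*(-1/47) = 261/47 ≈ 5.5532)
q(D, Q) = -11 - 9*D (q(D, Q) = -9*D - 11 = -11 - 9*D)
-479 + (l/(-62))*q((5 + 4)**2, 0) = -479 + ((261/47)/(-62))*(-11 - 9*(5 + 4)**2) = -479 + ((261/47)*(-1/62))*(-11 - 9*9**2) = -479 - 261*(-11 - 9*81)/2914 = -479 - 261*(-11 - 729)/2914 = -479 - 261/2914*(-740) = -479 + 96570/1457 = -601333/1457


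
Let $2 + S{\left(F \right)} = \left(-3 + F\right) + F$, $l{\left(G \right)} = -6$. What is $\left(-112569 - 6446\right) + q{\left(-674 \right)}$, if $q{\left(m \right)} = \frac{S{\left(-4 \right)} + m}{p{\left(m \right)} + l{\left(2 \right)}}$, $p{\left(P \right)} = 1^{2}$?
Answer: $- \frac{594388}{5} \approx -1.1888 \cdot 10^{5}$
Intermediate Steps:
$p{\left(P \right)} = 1$
$S{\left(F \right)} = -5 + 2 F$ ($S{\left(F \right)} = -2 + \left(\left(-3 + F\right) + F\right) = -2 + \left(-3 + 2 F\right) = -5 + 2 F$)
$q{\left(m \right)} = \frac{13}{5} - \frac{m}{5}$ ($q{\left(m \right)} = \frac{\left(-5 + 2 \left(-4\right)\right) + m}{1 - 6} = \frac{\left(-5 - 8\right) + m}{-5} = \left(-13 + m\right) \left(- \frac{1}{5}\right) = \frac{13}{5} - \frac{m}{5}$)
$\left(-112569 - 6446\right) + q{\left(-674 \right)} = \left(-112569 - 6446\right) + \left(\frac{13}{5} - - \frac{674}{5}\right) = \left(-112569 + \left(-71043 + 64597\right)\right) + \left(\frac{13}{5} + \frac{674}{5}\right) = \left(-112569 - 6446\right) + \frac{687}{5} = -119015 + \frac{687}{5} = - \frac{594388}{5}$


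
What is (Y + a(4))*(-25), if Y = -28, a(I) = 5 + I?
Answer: 475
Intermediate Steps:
(Y + a(4))*(-25) = (-28 + (5 + 4))*(-25) = (-28 + 9)*(-25) = -19*(-25) = 475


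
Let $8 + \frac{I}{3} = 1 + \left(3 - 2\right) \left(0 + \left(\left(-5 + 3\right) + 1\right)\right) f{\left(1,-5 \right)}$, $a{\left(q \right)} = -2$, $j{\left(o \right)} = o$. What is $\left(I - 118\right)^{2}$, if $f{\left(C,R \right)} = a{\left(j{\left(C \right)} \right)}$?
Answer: $17689$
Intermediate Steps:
$f{\left(C,R \right)} = -2$
$I = -15$ ($I = -24 + 3 \left(1 + \left(3 - 2\right) \left(0 + \left(\left(-5 + 3\right) + 1\right)\right) \left(-2\right)\right) = -24 + 3 \left(1 + 1 \left(0 + \left(-2 + 1\right)\right) \left(-2\right)\right) = -24 + 3 \left(1 + 1 \left(0 - 1\right) \left(-2\right)\right) = -24 + 3 \left(1 + 1 \left(-1\right) \left(-2\right)\right) = -24 + 3 \left(1 - -2\right) = -24 + 3 \left(1 + 2\right) = -24 + 3 \cdot 3 = -24 + 9 = -15$)
$\left(I - 118\right)^{2} = \left(-15 - 118\right)^{2} = \left(-133\right)^{2} = 17689$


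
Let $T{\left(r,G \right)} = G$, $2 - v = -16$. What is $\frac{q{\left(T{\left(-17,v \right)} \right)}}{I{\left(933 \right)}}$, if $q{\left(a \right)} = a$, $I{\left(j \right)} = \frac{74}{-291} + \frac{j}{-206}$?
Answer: $- \frac{1079028}{286747} \approx -3.763$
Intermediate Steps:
$v = 18$ ($v = 2 - -16 = 2 + 16 = 18$)
$I{\left(j \right)} = - \frac{74}{291} - \frac{j}{206}$ ($I{\left(j \right)} = 74 \left(- \frac{1}{291}\right) + j \left(- \frac{1}{206}\right) = - \frac{74}{291} - \frac{j}{206}$)
$\frac{q{\left(T{\left(-17,v \right)} \right)}}{I{\left(933 \right)}} = \frac{18}{- \frac{74}{291} - \frac{933}{206}} = \frac{18}{- \frac{286747}{59946}} = 18 \left(- \frac{59946}{286747}\right) = - \frac{1079028}{286747}$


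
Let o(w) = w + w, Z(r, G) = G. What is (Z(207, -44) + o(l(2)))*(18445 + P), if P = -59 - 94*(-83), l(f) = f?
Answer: -1047520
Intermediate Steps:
o(w) = 2*w
P = 7743 (P = -59 + 7802 = 7743)
(Z(207, -44) + o(l(2)))*(18445 + P) = (-44 + 2*2)*(18445 + 7743) = (-44 + 4)*26188 = -40*26188 = -1047520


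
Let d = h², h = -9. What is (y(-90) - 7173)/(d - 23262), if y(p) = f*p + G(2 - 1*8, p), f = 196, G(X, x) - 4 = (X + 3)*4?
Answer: 24821/23181 ≈ 1.0707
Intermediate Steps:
G(X, x) = 16 + 4*X (G(X, x) = 4 + (X + 3)*4 = 4 + (3 + X)*4 = 4 + (12 + 4*X) = 16 + 4*X)
y(p) = -8 + 196*p (y(p) = 196*p + (16 + 4*(2 - 1*8)) = 196*p + (16 + 4*(2 - 8)) = 196*p + (16 + 4*(-6)) = 196*p + (16 - 24) = 196*p - 8 = -8 + 196*p)
d = 81 (d = (-9)² = 81)
(y(-90) - 7173)/(d - 23262) = ((-8 + 196*(-90)) - 7173)/(81 - 23262) = ((-8 - 17640) - 7173)/(-23181) = (-17648 - 7173)*(-1/23181) = -24821*(-1/23181) = 24821/23181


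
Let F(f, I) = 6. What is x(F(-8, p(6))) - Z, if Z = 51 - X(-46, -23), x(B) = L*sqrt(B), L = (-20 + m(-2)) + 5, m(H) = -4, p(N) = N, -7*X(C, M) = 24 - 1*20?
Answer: -361/7 - 19*sqrt(6) ≈ -98.112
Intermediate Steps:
X(C, M) = -4/7 (X(C, M) = -(24 - 1*20)/7 = -(24 - 20)/7 = -1/7*4 = -4/7)
L = -19 (L = (-20 - 4) + 5 = -24 + 5 = -19)
x(B) = -19*sqrt(B)
Z = 361/7 (Z = 51 - 1*(-4/7) = 51 + 4/7 = 361/7 ≈ 51.571)
x(F(-8, p(6))) - Z = -19*sqrt(6) - 1*361/7 = -19*sqrt(6) - 361/7 = -361/7 - 19*sqrt(6)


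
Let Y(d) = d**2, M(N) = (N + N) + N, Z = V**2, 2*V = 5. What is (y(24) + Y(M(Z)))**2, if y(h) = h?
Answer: 36108081/256 ≈ 1.4105e+5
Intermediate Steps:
V = 5/2 (V = (1/2)*5 = 5/2 ≈ 2.5000)
Z = 25/4 (Z = (5/2)**2 = 25/4 ≈ 6.2500)
M(N) = 3*N (M(N) = 2*N + N = 3*N)
(y(24) + Y(M(Z)))**2 = (24 + (3*(25/4))**2)**2 = (24 + (75/4)**2)**2 = (24 + 5625/16)**2 = (6009/16)**2 = 36108081/256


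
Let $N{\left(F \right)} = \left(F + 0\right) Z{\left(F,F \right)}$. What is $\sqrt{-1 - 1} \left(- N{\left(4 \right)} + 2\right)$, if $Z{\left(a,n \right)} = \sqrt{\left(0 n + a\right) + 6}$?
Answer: $2 i \left(\sqrt{2} - 4 \sqrt{5}\right) \approx - 15.06 i$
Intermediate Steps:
$Z{\left(a,n \right)} = \sqrt{6 + a}$ ($Z{\left(a,n \right)} = \sqrt{\left(0 + a\right) + 6} = \sqrt{a + 6} = \sqrt{6 + a}$)
$N{\left(F \right)} = F \sqrt{6 + F}$ ($N{\left(F \right)} = \left(F + 0\right) \sqrt{6 + F} = F \sqrt{6 + F}$)
$\sqrt{-1 - 1} \left(- N{\left(4 \right)} + 2\right) = \sqrt{-1 - 1} \left(- 4 \sqrt{6 + 4} + 2\right) = \sqrt{-2} \left(- 4 \sqrt{10} + 2\right) = i \sqrt{2} \left(- 4 \sqrt{10} + 2\right) = i \sqrt{2} \left(2 - 4 \sqrt{10}\right)$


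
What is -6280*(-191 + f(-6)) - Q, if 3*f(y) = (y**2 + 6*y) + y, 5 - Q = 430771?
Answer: 1642806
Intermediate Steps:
Q = -430766 (Q = 5 - 1*430771 = 5 - 430771 = -430766)
f(y) = y**2/3 + 7*y/3 (f(y) = ((y**2 + 6*y) + y)/3 = (y**2 + 7*y)/3 = y**2/3 + 7*y/3)
-6280*(-191 + f(-6)) - Q = -6280*(-191 + (1/3)*(-6)*(7 - 6)) - 1*(-430766) = -6280*(-191 + (1/3)*(-6)*1) + 430766 = -6280*(-191 - 2) + 430766 = -6280*(-193) + 430766 = 1212040 + 430766 = 1642806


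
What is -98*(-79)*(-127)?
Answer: -983234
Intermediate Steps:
-98*(-79)*(-127) = 7742*(-127) = -983234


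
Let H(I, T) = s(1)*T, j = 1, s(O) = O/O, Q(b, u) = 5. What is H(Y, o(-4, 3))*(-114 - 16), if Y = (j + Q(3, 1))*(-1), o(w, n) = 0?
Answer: 0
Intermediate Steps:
s(O) = 1
Y = -6 (Y = (1 + 5)*(-1) = 6*(-1) = -6)
H(I, T) = T (H(I, T) = 1*T = T)
H(Y, o(-4, 3))*(-114 - 16) = 0*(-114 - 16) = 0*(-130) = 0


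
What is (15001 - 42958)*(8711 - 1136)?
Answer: -211774275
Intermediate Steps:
(15001 - 42958)*(8711 - 1136) = -27957*7575 = -211774275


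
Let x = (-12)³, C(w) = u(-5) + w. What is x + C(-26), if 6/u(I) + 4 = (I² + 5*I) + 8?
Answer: -3505/2 ≈ -1752.5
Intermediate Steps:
u(I) = 6/(4 + I² + 5*I) (u(I) = 6/(-4 + ((I² + 5*I) + 8)) = 6/(-4 + (8 + I² + 5*I)) = 6/(4 + I² + 5*I))
C(w) = 3/2 + w (C(w) = 6/(4 + (-5)² + 5*(-5)) + w = 6/(4 + 25 - 25) + w = 6/4 + w = 6*(¼) + w = 3/2 + w)
x = -1728
x + C(-26) = -1728 + (3/2 - 26) = -1728 - 49/2 = -3505/2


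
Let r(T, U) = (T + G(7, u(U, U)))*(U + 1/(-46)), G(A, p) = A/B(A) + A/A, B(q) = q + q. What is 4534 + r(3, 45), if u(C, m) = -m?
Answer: 435749/92 ≈ 4736.4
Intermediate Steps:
B(q) = 2*q
G(A, p) = 3/2 (G(A, p) = A/((2*A)) + A/A = A*(1/(2*A)) + 1 = 1/2 + 1 = 3/2)
r(T, U) = (-1/46 + U)*(3/2 + T) (r(T, U) = (T + 3/2)*(U + 1/(-46)) = (3/2 + T)*(U - 1/46) = (3/2 + T)*(-1/46 + U) = (-1/46 + U)*(3/2 + T))
4534 + r(3, 45) = 4534 + (-3/92 - 1/46*3 + (3/2)*45 + 3*45) = 4534 + (-3/92 - 3/46 + 135/2 + 135) = 4534 + 18621/92 = 435749/92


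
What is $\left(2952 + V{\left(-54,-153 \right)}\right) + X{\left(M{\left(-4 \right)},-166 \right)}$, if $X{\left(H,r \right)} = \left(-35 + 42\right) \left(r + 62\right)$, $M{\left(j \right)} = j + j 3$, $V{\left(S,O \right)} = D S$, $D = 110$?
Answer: $-3716$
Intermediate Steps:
$V{\left(S,O \right)} = 110 S$
$M{\left(j \right)} = 4 j$ ($M{\left(j \right)} = j + 3 j = 4 j$)
$X{\left(H,r \right)} = 434 + 7 r$ ($X{\left(H,r \right)} = 7 \left(62 + r\right) = 434 + 7 r$)
$\left(2952 + V{\left(-54,-153 \right)}\right) + X{\left(M{\left(-4 \right)},-166 \right)} = \left(2952 + 110 \left(-54\right)\right) + \left(434 + 7 \left(-166\right)\right) = \left(2952 - 5940\right) + \left(434 - 1162\right) = -2988 - 728 = -3716$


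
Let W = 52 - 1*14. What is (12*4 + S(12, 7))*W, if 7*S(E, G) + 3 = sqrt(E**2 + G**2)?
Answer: 12654/7 + 38*sqrt(193)/7 ≈ 1883.1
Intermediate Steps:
S(E, G) = -3/7 + sqrt(E**2 + G**2)/7
W = 38 (W = 52 - 14 = 38)
(12*4 + S(12, 7))*W = (12*4 + (-3/7 + sqrt(12**2 + 7**2)/7))*38 = (48 + (-3/7 + sqrt(144 + 49)/7))*38 = (48 + (-3/7 + sqrt(193)/7))*38 = (333/7 + sqrt(193)/7)*38 = 12654/7 + 38*sqrt(193)/7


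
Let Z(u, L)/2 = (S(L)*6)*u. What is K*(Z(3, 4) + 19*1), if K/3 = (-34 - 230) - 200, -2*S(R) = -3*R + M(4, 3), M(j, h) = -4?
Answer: -427344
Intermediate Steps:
S(R) = 2 + 3*R/2 (S(R) = -(-3*R - 4)/2 = -(-4 - 3*R)/2 = 2 + 3*R/2)
Z(u, L) = 2*u*(12 + 9*L) (Z(u, L) = 2*(((2 + 3*L/2)*6)*u) = 2*((12 + 9*L)*u) = 2*(u*(12 + 9*L)) = 2*u*(12 + 9*L))
K = -1392 (K = 3*((-34 - 230) - 200) = 3*(-264 - 200) = 3*(-464) = -1392)
K*(Z(3, 4) + 19*1) = -1392*(6*3*(4 + 3*4) + 19*1) = -1392*(6*3*(4 + 12) + 19) = -1392*(6*3*16 + 19) = -1392*(288 + 19) = -1392*307 = -427344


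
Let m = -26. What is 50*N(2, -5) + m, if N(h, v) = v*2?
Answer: -526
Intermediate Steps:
N(h, v) = 2*v
50*N(2, -5) + m = 50*(2*(-5)) - 26 = 50*(-10) - 26 = -500 - 26 = -526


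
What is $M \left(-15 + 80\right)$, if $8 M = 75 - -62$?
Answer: $\frac{8905}{8} \approx 1113.1$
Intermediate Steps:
$M = \frac{137}{8}$ ($M = \frac{75 - -62}{8} = \frac{75 + 62}{8} = \frac{1}{8} \cdot 137 = \frac{137}{8} \approx 17.125$)
$M \left(-15 + 80\right) = \frac{137 \left(-15 + 80\right)}{8} = \frac{137}{8} \cdot 65 = \frac{8905}{8}$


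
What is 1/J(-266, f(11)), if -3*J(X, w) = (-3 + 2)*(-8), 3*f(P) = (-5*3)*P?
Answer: -3/8 ≈ -0.37500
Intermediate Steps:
f(P) = -5*P (f(P) = ((-5*3)*P)/3 = (-15*P)/3 = -5*P)
J(X, w) = -8/3 (J(X, w) = -(-3 + 2)*(-8)/3 = -(-1)*(-8)/3 = -1/3*8 = -8/3)
1/J(-266, f(11)) = 1/(-8/3) = -3/8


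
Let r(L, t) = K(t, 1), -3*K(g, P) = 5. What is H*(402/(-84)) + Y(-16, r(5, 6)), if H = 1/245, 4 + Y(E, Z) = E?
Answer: -68667/3430 ≈ -20.020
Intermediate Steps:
K(g, P) = -5/3 (K(g, P) = -⅓*5 = -5/3)
r(L, t) = -5/3
Y(E, Z) = -4 + E
H = 1/245 ≈ 0.0040816
H*(402/(-84)) + Y(-16, r(5, 6)) = (402/(-84))/245 + (-4 - 16) = (402*(-1/84))/245 - 20 = (1/245)*(-67/14) - 20 = -67/3430 - 20 = -68667/3430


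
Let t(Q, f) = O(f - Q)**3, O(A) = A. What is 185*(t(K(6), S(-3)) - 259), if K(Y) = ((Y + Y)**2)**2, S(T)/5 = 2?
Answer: -1647093335225475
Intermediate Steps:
S(T) = 10 (S(T) = 5*2 = 10)
K(Y) = 16*Y**4 (K(Y) = ((2*Y)**2)**2 = (4*Y**2)**2 = 16*Y**4)
t(Q, f) = (f - Q)**3
185*(t(K(6), S(-3)) - 259) = 185*(-(16*6**4 - 1*10)**3 - 259) = 185*(-(16*1296 - 10)**3 - 259) = 185*(-(20736 - 10)**3 - 259) = 185*(-1*20726**3 - 259) = 185*(-1*8903207217176 - 259) = 185*(-8903207217176 - 259) = 185*(-8903207217435) = -1647093335225475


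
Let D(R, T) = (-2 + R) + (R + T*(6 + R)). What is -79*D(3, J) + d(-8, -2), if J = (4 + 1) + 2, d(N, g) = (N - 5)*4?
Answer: -5345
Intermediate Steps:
d(N, g) = -20 + 4*N (d(N, g) = (-5 + N)*4 = -20 + 4*N)
J = 7 (J = 5 + 2 = 7)
D(R, T) = -2 + 2*R + T*(6 + R)
-79*D(3, J) + d(-8, -2) = -79*(-2 + 2*3 + 6*7 + 3*7) + (-20 + 4*(-8)) = -79*(-2 + 6 + 42 + 21) + (-20 - 32) = -79*67 - 52 = -5293 - 52 = -5345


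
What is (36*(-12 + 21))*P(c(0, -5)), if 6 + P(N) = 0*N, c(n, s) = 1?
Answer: -1944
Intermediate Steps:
P(N) = -6 (P(N) = -6 + 0*N = -6 + 0 = -6)
(36*(-12 + 21))*P(c(0, -5)) = (36*(-12 + 21))*(-6) = (36*9)*(-6) = 324*(-6) = -1944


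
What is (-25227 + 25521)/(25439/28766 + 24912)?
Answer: 8457204/716644031 ≈ 0.011801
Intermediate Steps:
(-25227 + 25521)/(25439/28766 + 24912) = 294/(25439*(1/28766) + 24912) = 294/(25439/28766 + 24912) = 294/(716644031/28766) = 294*(28766/716644031) = 8457204/716644031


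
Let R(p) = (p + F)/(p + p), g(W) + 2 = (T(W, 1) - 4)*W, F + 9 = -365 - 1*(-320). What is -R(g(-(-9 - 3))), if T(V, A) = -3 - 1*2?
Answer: -41/55 ≈ -0.74545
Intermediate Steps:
F = -54 (F = -9 + (-365 - 1*(-320)) = -9 + (-365 + 320) = -9 - 45 = -54)
T(V, A) = -5 (T(V, A) = -3 - 2 = -5)
g(W) = -2 - 9*W (g(W) = -2 + (-5 - 4)*W = -2 - 9*W)
R(p) = (-54 + p)/(2*p) (R(p) = (p - 54)/(p + p) = (-54 + p)/((2*p)) = (-54 + p)*(1/(2*p)) = (-54 + p)/(2*p))
-R(g(-(-9 - 3))) = -(-54 + (-2 - (-9)*(-9 - 3)))/(2*(-2 - (-9)*(-9 - 3))) = -(-54 + (-2 - (-9)*(-12)))/(2*(-2 - (-9)*(-12))) = -(-54 + (-2 - 9*12))/(2*(-2 - 9*12)) = -(-54 + (-2 - 108))/(2*(-2 - 108)) = -(-54 - 110)/(2*(-110)) = -(-1)*(-164)/(2*110) = -1*41/55 = -41/55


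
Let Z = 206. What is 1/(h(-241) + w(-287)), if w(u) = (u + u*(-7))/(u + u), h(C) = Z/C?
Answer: -241/929 ≈ -0.25942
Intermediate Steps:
h(C) = 206/C
w(u) = -3 (w(u) = (u - 7*u)/((2*u)) = (-6*u)*(1/(2*u)) = -3)
1/(h(-241) + w(-287)) = 1/(206/(-241) - 3) = 1/(206*(-1/241) - 3) = 1/(-206/241 - 3) = 1/(-929/241) = -241/929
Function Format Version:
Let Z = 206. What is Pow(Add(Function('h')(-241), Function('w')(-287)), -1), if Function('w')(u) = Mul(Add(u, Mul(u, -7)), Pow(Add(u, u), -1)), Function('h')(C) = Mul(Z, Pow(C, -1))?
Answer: Rational(-241, 929) ≈ -0.25942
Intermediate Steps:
Function('h')(C) = Mul(206, Pow(C, -1))
Function('w')(u) = -3 (Function('w')(u) = Mul(Add(u, Mul(-7, u)), Pow(Mul(2, u), -1)) = Mul(Mul(-6, u), Mul(Rational(1, 2), Pow(u, -1))) = -3)
Pow(Add(Function('h')(-241), Function('w')(-287)), -1) = Pow(Add(Mul(206, Pow(-241, -1)), -3), -1) = Pow(Add(Mul(206, Rational(-1, 241)), -3), -1) = Pow(Add(Rational(-206, 241), -3), -1) = Pow(Rational(-929, 241), -1) = Rational(-241, 929)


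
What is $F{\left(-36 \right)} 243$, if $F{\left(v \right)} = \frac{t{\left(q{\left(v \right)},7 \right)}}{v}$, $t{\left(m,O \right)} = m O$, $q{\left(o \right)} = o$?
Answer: $1701$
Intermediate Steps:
$t{\left(m,O \right)} = O m$
$F{\left(v \right)} = 7$ ($F{\left(v \right)} = \frac{7 v}{v} = 7$)
$F{\left(-36 \right)} 243 = 7 \cdot 243 = 1701$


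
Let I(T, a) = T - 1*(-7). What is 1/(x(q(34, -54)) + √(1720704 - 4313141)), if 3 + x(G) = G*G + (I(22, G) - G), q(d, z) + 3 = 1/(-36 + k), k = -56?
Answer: 2727752528/185824224069081 - 71639296*I*√2592437/185824224069081 ≈ 1.4679e-5 - 0.00062073*I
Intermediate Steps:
I(T, a) = 7 + T (I(T, a) = T + 7 = 7 + T)
q(d, z) = -277/92 (q(d, z) = -3 + 1/(-36 - 56) = -3 + 1/(-92) = -3 - 1/92 = -277/92)
x(G) = 26 + G² - G (x(G) = -3 + (G*G + ((7 + 22) - G)) = -3 + (G² + (29 - G)) = -3 + (29 + G² - G) = 26 + G² - G)
1/(x(q(34, -54)) + √(1720704 - 4313141)) = 1/((26 + (-277/92)² - 1*(-277/92)) + √(1720704 - 4313141)) = 1/((26 + 76729/8464 + 277/92) + √(-2592437)) = 1/(322277/8464 + I*√2592437)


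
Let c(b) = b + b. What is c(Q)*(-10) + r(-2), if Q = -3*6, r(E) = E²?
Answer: 364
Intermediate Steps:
Q = -18
c(b) = 2*b
c(Q)*(-10) + r(-2) = (2*(-18))*(-10) + (-2)² = -36*(-10) + 4 = 360 + 4 = 364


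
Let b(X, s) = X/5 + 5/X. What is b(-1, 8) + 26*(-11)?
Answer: -1456/5 ≈ -291.20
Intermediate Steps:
b(X, s) = 5/X + X/5 (b(X, s) = X*(⅕) + 5/X = X/5 + 5/X = 5/X + X/5)
b(-1, 8) + 26*(-11) = (5/(-1) + (⅕)*(-1)) + 26*(-11) = (5*(-1) - ⅕) - 286 = (-5 - ⅕) - 286 = -26/5 - 286 = -1456/5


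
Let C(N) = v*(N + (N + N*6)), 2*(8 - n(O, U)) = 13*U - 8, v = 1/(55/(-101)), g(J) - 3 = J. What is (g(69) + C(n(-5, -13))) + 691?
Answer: -36007/55 ≈ -654.67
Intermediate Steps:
g(J) = 3 + J
v = -101/55 (v = 1/(55*(-1/101)) = 1/(-55/101) = -101/55 ≈ -1.8364)
n(O, U) = 12 - 13*U/2 (n(O, U) = 8 - (13*U - 8)/2 = 8 - (-8 + 13*U)/2 = 8 + (4 - 13*U/2) = 12 - 13*U/2)
C(N) = -808*N/55 (C(N) = -101*(N + (N + N*6))/55 = -101*(N + (N + 6*N))/55 = -101*(N + 7*N)/55 = -808*N/55)
(g(69) + C(n(-5, -13))) + 691 = ((3 + 69) - 808*(12 - 13/2*(-13))/55) + 691 = (72 - 808*(12 + 169/2)/55) + 691 = (72 - 808/55*193/2) + 691 = (72 - 77972/55) + 691 = -74012/55 + 691 = -36007/55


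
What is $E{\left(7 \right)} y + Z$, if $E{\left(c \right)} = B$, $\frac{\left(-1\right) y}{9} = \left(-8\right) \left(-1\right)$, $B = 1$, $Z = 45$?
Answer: $-27$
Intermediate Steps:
$y = -72$ ($y = - 9 \left(\left(-8\right) \left(-1\right)\right) = \left(-9\right) 8 = -72$)
$E{\left(c \right)} = 1$
$E{\left(7 \right)} y + Z = 1 \left(-72\right) + 45 = -72 + 45 = -27$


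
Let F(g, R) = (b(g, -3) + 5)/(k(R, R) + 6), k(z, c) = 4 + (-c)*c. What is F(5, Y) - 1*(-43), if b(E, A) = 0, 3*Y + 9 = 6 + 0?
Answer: 392/9 ≈ 43.556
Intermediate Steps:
Y = -1 (Y = -3 + (6 + 0)/3 = -3 + (⅓)*6 = -3 + 2 = -1)
k(z, c) = 4 - c²
F(g, R) = 5/(10 - R²) (F(g, R) = (0 + 5)/((4 - R²) + 6) = 5/(10 - R²))
F(5, Y) - 1*(-43) = -5/(-10 + (-1)²) - 1*(-43) = -5/(-10 + 1) + 43 = -5/(-9) + 43 = -5*(-⅑) + 43 = 5/9 + 43 = 392/9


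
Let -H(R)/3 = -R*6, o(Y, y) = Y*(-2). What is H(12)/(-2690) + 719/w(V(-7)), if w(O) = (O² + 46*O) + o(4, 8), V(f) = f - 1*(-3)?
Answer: -986063/236720 ≈ -4.1655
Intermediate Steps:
o(Y, y) = -2*Y
H(R) = 18*R (H(R) = -3*(-R)*6 = -(-18)*R = 18*R)
V(f) = 3 + f (V(f) = f + 3 = 3 + f)
w(O) = -8 + O² + 46*O (w(O) = (O² + 46*O) - 2*4 = (O² + 46*O) - 8 = -8 + O² + 46*O)
H(12)/(-2690) + 719/w(V(-7)) = (18*12)/(-2690) + 719/(-8 + (3 - 7)² + 46*(3 - 7)) = 216*(-1/2690) + 719/(-8 + (-4)² + 46*(-4)) = -108/1345 + 719/(-8 + 16 - 184) = -108/1345 + 719/(-176) = -108/1345 + 719*(-1/176) = -108/1345 - 719/176 = -986063/236720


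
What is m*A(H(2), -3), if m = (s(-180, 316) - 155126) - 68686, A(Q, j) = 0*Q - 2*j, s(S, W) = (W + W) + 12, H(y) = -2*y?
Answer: -1339008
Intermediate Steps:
s(S, W) = 12 + 2*W (s(S, W) = 2*W + 12 = 12 + 2*W)
A(Q, j) = -2*j (A(Q, j) = 0 - 2*j = -2*j)
m = -223168 (m = ((12 + 2*316) - 155126) - 68686 = ((12 + 632) - 155126) - 68686 = (644 - 155126) - 68686 = -154482 - 68686 = -223168)
m*A(H(2), -3) = -(-446336)*(-3) = -223168*6 = -1339008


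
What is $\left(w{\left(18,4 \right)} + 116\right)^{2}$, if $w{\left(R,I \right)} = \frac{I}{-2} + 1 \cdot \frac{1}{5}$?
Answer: $\frac{326041}{25} \approx 13042.0$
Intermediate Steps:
$w{\left(R,I \right)} = \frac{1}{5} - \frac{I}{2}$ ($w{\left(R,I \right)} = I \left(- \frac{1}{2}\right) + 1 \cdot \frac{1}{5} = - \frac{I}{2} + \frac{1}{5} = \frac{1}{5} - \frac{I}{2}$)
$\left(w{\left(18,4 \right)} + 116\right)^{2} = \left(\left(\frac{1}{5} - 2\right) + 116\right)^{2} = \left(- \frac{9}{5} + 116\right)^{2} = \left(\frac{571}{5}\right)^{2} = \frac{326041}{25}$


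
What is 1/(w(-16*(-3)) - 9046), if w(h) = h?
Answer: -1/8998 ≈ -0.00011114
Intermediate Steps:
1/(w(-16*(-3)) - 9046) = 1/(-16*(-3) - 9046) = 1/(48 - 9046) = 1/(-8998) = -1/8998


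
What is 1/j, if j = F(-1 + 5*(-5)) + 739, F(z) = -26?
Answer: 1/713 ≈ 0.0014025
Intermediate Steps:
j = 713 (j = -26 + 739 = 713)
1/j = 1/713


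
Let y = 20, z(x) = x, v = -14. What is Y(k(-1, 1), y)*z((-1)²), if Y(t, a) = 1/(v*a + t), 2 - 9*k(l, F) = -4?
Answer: -3/838 ≈ -0.0035800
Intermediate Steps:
k(l, F) = ⅔ (k(l, F) = 2/9 - ⅑*(-4) = 2/9 + 4/9 = ⅔)
Y(t, a) = 1/(t - 14*a) (Y(t, a) = 1/(-14*a + t) = 1/(t - 14*a))
Y(k(-1, 1), y)*z((-1)²) = (-1)²/(⅔ - 14*20) = 1/(⅔ - 280) = 1/(-838/3) = -3/838*1 = -3/838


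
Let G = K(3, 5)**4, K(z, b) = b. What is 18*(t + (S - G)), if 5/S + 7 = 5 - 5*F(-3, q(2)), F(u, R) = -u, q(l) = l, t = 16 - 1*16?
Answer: -191340/17 ≈ -11255.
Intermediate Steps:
t = 0 (t = 16 - 16 = 0)
G = 625 (G = 5**4 = 625)
S = -5/17 (S = 5/(-7 + (5 - (-5)*(-3))) = 5/(-7 + (5 - 5*3)) = 5/(-7 + (5 - 15)) = 5/(-7 - 10) = 5/(-17) = 5*(-1/17) = -5/17 ≈ -0.29412)
18*(t + (S - G)) = 18*(0 + (-5/17 - 1*625)) = 18*(0 + (-5/17 - 625)) = 18*(0 - 10630/17) = 18*(-10630/17) = -191340/17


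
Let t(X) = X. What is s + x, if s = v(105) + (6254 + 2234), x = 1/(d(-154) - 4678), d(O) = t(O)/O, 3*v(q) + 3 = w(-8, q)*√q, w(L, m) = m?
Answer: 39693698/4677 + 35*√105 ≈ 8845.6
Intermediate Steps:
v(q) = -1 + q^(3/2)/3 (v(q) = -1 + (q*√q)/3 = -1 + q^(3/2)/3)
d(O) = 1 (d(O) = O/O = 1)
x = -1/4677 (x = 1/(1 - 4678) = 1/(-4677) = -1/4677 ≈ -0.00021381)
s = 8487 + 35*√105 (s = (-1 + 105^(3/2)/3) + (6254 + 2234) = (-1 + (105*√105)/3) + 8488 = (-1 + 35*√105) + 8488 = 8487 + 35*√105 ≈ 8845.6)
s + x = (8487 + 35*√105) - 1/4677 = 39693698/4677 + 35*√105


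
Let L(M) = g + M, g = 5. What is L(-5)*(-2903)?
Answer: 0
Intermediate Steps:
L(M) = 5 + M
L(-5)*(-2903) = (5 - 5)*(-2903) = 0*(-2903) = 0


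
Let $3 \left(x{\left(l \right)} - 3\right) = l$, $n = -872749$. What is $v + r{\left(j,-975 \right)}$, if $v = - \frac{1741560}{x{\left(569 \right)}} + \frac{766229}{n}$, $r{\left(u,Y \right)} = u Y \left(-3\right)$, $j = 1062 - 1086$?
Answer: $- \frac{19986295725041}{252224461} \approx -79240.0$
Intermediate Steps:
$x{\left(l \right)} = 3 + \frac{l}{3}$
$j = -24$
$r{\left(u,Y \right)} = - 3 Y u$ ($r{\left(u,Y \right)} = Y u \left(-3\right) = - 3 Y u$)
$v = - \frac{2280138562841}{252224461}$ ($v = - \frac{1741560}{3 + \frac{1}{3} \cdot 569} + \frac{766229}{-872749} = - \frac{1741560}{3 + \frac{569}{3}} + 766229 \left(- \frac{1}{872749}\right) = - \frac{1741560}{\frac{578}{3}} - \frac{766229}{872749} = \left(-1741560\right) \frac{3}{578} - \frac{766229}{872749} = - \frac{2612340}{289} - \frac{766229}{872749} = - \frac{2280138562841}{252224461} \approx -9040.1$)
$v + r{\left(j,-975 \right)} = - \frac{2280138562841}{252224461} - \left(-2925\right) \left(-24\right) = - \frac{2280138562841}{252224461} - 70200 = - \frac{19986295725041}{252224461}$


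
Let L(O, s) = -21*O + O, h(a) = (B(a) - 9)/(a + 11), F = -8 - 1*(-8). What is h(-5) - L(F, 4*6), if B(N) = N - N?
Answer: -3/2 ≈ -1.5000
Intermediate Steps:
F = 0 (F = -8 + 8 = 0)
B(N) = 0
h(a) = -9/(11 + a) (h(a) = (0 - 9)/(a + 11) = -9/(11 + a))
L(O, s) = -20*O
h(-5) - L(F, 4*6) = -9/(11 - 5) - (-20)*0 = -9/6 - 1*0 = -9*1/6 + 0 = -3/2 + 0 = -3/2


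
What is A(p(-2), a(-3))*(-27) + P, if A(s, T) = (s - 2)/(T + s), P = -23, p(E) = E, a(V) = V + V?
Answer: -73/2 ≈ -36.500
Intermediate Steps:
a(V) = 2*V
A(s, T) = (-2 + s)/(T + s)
A(p(-2), a(-3))*(-27) + P = ((-2 - 2)/(2*(-3) - 2))*(-27) - 23 = (-4/(-6 - 2))*(-27) - 23 = (-4/(-8))*(-27) - 23 = -⅛*(-4)*(-27) - 23 = (½)*(-27) - 23 = -27/2 - 23 = -73/2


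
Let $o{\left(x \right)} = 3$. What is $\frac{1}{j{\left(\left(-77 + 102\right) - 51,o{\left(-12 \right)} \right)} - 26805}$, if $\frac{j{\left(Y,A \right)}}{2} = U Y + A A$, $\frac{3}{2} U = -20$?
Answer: $- \frac{3}{78281} \approx -3.8323 \cdot 10^{-5}$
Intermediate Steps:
$U = - \frac{40}{3}$ ($U = \frac{2}{3} \left(-20\right) = - \frac{40}{3} \approx -13.333$)
$j{\left(Y,A \right)} = 2 A^{2} - \frac{80 Y}{3}$ ($j{\left(Y,A \right)} = 2 \left(- \frac{40 Y}{3} + A A\right) = 2 \left(- \frac{40 Y}{3} + A^{2}\right) = 2 \left(A^{2} - \frac{40 Y}{3}\right) = 2 A^{2} - \frac{80 Y}{3}$)
$\frac{1}{j{\left(\left(-77 + 102\right) - 51,o{\left(-12 \right)} \right)} - 26805} = \frac{1}{\left(2 \cdot 3^{2} - \frac{80 \left(\left(-77 + 102\right) - 51\right)}{3}\right) - 26805} = \frac{1}{\left(2 \cdot 9 - \frac{80 \left(25 - 51\right)}{3}\right) - 26805} = \frac{1}{\left(18 - - \frac{2080}{3}\right) - 26805} = \frac{1}{\left(18 + \frac{2080}{3}\right) - 26805} = \frac{1}{\frac{2134}{3} - 26805} = \frac{1}{- \frac{78281}{3}} = - \frac{3}{78281}$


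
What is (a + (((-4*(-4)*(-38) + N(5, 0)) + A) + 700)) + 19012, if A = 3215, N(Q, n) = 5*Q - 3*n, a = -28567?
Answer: -6223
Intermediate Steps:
N(Q, n) = -3*n + 5*Q
(a + (((-4*(-4)*(-38) + N(5, 0)) + A) + 700)) + 19012 = (-28567 + (((-4*(-4)*(-38) + (-3*0 + 5*5)) + 3215) + 700)) + 19012 = (-28567 + (((16*(-38) + (0 + 25)) + 3215) + 700)) + 19012 = (-28567 + (((-608 + 25) + 3215) + 700)) + 19012 = (-28567 + ((-583 + 3215) + 700)) + 19012 = (-28567 + (2632 + 700)) + 19012 = (-28567 + 3332) + 19012 = -25235 + 19012 = -6223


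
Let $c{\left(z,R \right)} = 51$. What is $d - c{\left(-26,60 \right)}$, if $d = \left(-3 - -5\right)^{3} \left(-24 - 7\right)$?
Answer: $-299$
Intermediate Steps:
$d = -248$ ($d = \left(-3 + 5\right)^{3} \left(-31\right) = 2^{3} \left(-31\right) = 8 \left(-31\right) = -248$)
$d - c{\left(-26,60 \right)} = -248 - 51 = -299$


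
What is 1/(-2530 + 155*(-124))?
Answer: -1/21750 ≈ -4.5977e-5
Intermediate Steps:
1/(-2530 + 155*(-124)) = 1/(-2530 - 19220) = 1/(-21750) = -1/21750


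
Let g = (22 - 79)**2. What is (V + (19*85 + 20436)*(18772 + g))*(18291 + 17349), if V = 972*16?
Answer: 17306806203720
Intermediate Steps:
V = 15552
g = 3249 (g = (-57)**2 = 3249)
(V + (19*85 + 20436)*(18772 + g))*(18291 + 17349) = (15552 + (19*85 + 20436)*(18772 + 3249))*(18291 + 17349) = (15552 + (1615 + 20436)*22021)*35640 = (15552 + 22051*22021)*35640 = (15552 + 485585071)*35640 = 485600623*35640 = 17306806203720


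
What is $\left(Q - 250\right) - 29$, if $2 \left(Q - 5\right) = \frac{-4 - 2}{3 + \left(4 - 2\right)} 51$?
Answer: $- \frac{1523}{5} \approx -304.6$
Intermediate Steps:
$Q = - \frac{128}{5}$ ($Q = 5 + \frac{\frac{-4 - 2}{3 + \left(4 - 2\right)} 51}{2} = 5 + \frac{- \frac{6}{3 + 2} \cdot 51}{2} = 5 + \frac{- \frac{6}{5} \cdot 51}{2} = 5 + \frac{\left(-6\right) \frac{1}{5} \cdot 51}{2} = 5 + \frac{\left(- \frac{6}{5}\right) 51}{2} = 5 + \frac{1}{2} \left(- \frac{306}{5}\right) = 5 - \frac{153}{5} = - \frac{128}{5} \approx -25.6$)
$\left(Q - 250\right) - 29 = \left(- \frac{128}{5} - 250\right) - 29 = - \frac{1378}{5} - 29 = - \frac{1523}{5}$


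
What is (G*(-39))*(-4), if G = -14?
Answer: -2184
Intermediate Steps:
(G*(-39))*(-4) = -14*(-39)*(-4) = 546*(-4) = -2184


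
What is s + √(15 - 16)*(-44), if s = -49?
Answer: -49 - 44*I ≈ -49.0 - 44.0*I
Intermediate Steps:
s + √(15 - 16)*(-44) = -49 + √(15 - 16)*(-44) = -49 + √(-1)*(-44) = -49 + I*(-44) = -49 - 44*I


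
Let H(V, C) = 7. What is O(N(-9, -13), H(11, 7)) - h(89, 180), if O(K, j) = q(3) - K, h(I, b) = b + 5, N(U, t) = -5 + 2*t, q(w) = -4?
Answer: -158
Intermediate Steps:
h(I, b) = 5 + b
O(K, j) = -4 - K
O(N(-9, -13), H(11, 7)) - h(89, 180) = (-4 - (-5 + 2*(-13))) - (5 + 180) = (-4 - (-5 - 26)) - 1*185 = (-4 - 1*(-31)) - 185 = (-4 + 31) - 185 = 27 - 185 = -158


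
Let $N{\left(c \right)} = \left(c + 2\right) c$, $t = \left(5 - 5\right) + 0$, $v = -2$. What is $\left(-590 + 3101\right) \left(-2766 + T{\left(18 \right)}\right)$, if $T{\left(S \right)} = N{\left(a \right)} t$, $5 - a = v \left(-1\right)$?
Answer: $-6945426$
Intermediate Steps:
$a = 3$ ($a = 5 - \left(-2\right) \left(-1\right) = 5 - 2 = 3$)
$t = 0$ ($t = 0 + 0 = 0$)
$N{\left(c \right)} = c \left(2 + c\right)$ ($N{\left(c \right)} = \left(2 + c\right) c = c \left(2 + c\right)$)
$T{\left(S \right)} = 0$ ($T{\left(S \right)} = 3 \left(2 + 3\right) 0 = 3 \cdot 5 \cdot 0 = 15 \cdot 0 = 0$)
$\left(-590 + 3101\right) \left(-2766 + T{\left(18 \right)}\right) = \left(-590 + 3101\right) \left(-2766 + 0\right) = 2511 \left(-2766\right) = -6945426$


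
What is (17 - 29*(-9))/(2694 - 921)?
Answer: 278/1773 ≈ 0.15680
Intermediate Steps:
(17 - 29*(-9))/(2694 - 921) = (17 + 261)/1773 = 278*(1/1773) = 278/1773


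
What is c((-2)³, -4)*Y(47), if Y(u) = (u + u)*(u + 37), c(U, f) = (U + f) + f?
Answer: -126336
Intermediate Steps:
c(U, f) = U + 2*f
Y(u) = 2*u*(37 + u) (Y(u) = (2*u)*(37 + u) = 2*u*(37 + u))
c((-2)³, -4)*Y(47) = ((-2)³ + 2*(-4))*(2*47*(37 + 47)) = (-8 - 8)*(2*47*84) = -16*7896 = -126336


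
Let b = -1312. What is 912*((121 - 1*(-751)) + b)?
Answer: -401280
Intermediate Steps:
912*((121 - 1*(-751)) + b) = 912*((121 - 1*(-751)) - 1312) = 912*((121 + 751) - 1312) = 912*(872 - 1312) = 912*(-440) = -401280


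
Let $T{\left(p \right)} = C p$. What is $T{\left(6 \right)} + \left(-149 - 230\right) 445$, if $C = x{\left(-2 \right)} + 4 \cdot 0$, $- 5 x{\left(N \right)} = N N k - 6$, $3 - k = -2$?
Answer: $- \frac{843359}{5} \approx -1.6867 \cdot 10^{5}$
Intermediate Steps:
$k = 5$ ($k = 3 - -2 = 3 + 2 = 5$)
$x{\left(N \right)} = \frac{6}{5} - N^{2}$ ($x{\left(N \right)} = - \frac{N N 5 - 6}{5} = - \frac{N^{2} \cdot 5 - 6}{5} = - \frac{5 N^{2} - 6}{5} = - \frac{-6 + 5 N^{2}}{5} = \frac{6}{5} - N^{2}$)
$C = - \frac{14}{5}$ ($C = \left(\frac{6}{5} - \left(-2\right)^{2}\right) + 4 \cdot 0 = \left(\frac{6}{5} - 4\right) + 0 = - \frac{14}{5} + 0 = - \frac{14}{5} \approx -2.8$)
$T{\left(p \right)} = - \frac{14 p}{5}$
$T{\left(6 \right)} + \left(-149 - 230\right) 445 = \left(- \frac{14}{5}\right) 6 + \left(-149 - 230\right) 445 = - \frac{84}{5} - 168655 = - \frac{843359}{5}$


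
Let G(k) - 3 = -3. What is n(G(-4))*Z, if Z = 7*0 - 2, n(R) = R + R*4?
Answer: 0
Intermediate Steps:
G(k) = 0 (G(k) = 3 - 3 = 0)
n(R) = 5*R (n(R) = R + 4*R = 5*R)
Z = -2 (Z = 0 - 2 = -2)
n(G(-4))*Z = (5*0)*(-2) = 0*(-2) = 0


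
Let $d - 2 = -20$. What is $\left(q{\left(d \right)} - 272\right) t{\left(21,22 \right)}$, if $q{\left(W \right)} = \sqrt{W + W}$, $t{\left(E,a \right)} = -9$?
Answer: $2448 - 54 i \approx 2448.0 - 54.0 i$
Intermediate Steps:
$d = -18$ ($d = 2 - 20 = -18$)
$q{\left(W \right)} = \sqrt{2} \sqrt{W}$ ($q{\left(W \right)} = \sqrt{2 W} = \sqrt{2} \sqrt{W}$)
$\left(q{\left(d \right)} - 272\right) t{\left(21,22 \right)} = \left(\sqrt{2} \sqrt{-18} - 272\right) \left(-9\right) = \left(\sqrt{2} \cdot 3 i \sqrt{2} - 272\right) \left(-9\right) = \left(6 i - 272\right) \left(-9\right) = \left(-272 + 6 i\right) \left(-9\right) = 2448 - 54 i$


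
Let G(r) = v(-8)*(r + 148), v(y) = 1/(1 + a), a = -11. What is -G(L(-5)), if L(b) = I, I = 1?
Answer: 149/10 ≈ 14.900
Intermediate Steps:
v(y) = -⅒ (v(y) = 1/(1 - 11) = 1/(-10) = -⅒)
L(b) = 1
G(r) = -74/5 - r/10 (G(r) = -(r + 148)/10 = -(148 + r)/10 = -74/5 - r/10)
-G(L(-5)) = -(-74/5 - ⅒*1) = -(-74/5 - ⅒) = -1*(-149/10) = 149/10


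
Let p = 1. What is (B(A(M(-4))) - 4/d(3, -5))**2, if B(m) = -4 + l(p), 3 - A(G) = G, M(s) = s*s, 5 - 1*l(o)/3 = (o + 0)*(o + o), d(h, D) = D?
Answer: 841/25 ≈ 33.640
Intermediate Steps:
l(o) = 15 - 6*o**2 (l(o) = 15 - 3*(o + 0)*(o + o) = 15 - 3*o*2*o = 15 - 6*o**2)
M(s) = s**2
A(G) = 3 - G
B(m) = 5 (B(m) = -4 + (15 - 6*1**2) = -4 + (15 - 6*1) = -4 + (15 - 6) = -4 + 9 = 5)
(B(A(M(-4))) - 4/d(3, -5))**2 = (5 - 4/(-5))**2 = (5 - 4*(-1/5))**2 = (5 + 4/5)**2 = (29/5)**2 = 841/25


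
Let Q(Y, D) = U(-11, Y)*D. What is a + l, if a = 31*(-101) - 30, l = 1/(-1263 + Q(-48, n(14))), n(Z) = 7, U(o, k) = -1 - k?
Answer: -2952375/934 ≈ -3161.0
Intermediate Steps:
Q(Y, D) = D*(-1 - Y) (Q(Y, D) = (-1 - Y)*D = D*(-1 - Y))
l = -1/934 (l = 1/(-1263 - 1*7*(1 - 48)) = 1/(-1263 - 1*7*(-47)) = 1/(-1263 + 329) = 1/(-934) = -1/934 ≈ -0.0010707)
a = -3161 (a = -3131 - 30 = -3161)
a + l = -3161 - 1/934 = -2952375/934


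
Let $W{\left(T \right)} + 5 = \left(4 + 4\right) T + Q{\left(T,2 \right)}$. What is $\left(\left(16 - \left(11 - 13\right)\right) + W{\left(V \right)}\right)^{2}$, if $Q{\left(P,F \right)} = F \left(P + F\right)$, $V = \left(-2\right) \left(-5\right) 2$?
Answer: $47089$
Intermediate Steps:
$V = 20$ ($V = 10 \cdot 2 = 20$)
$Q{\left(P,F \right)} = F \left(F + P\right)$
$W{\left(T \right)} = -1 + 10 T$ ($W{\left(T \right)} = -5 + \left(\left(4 + 4\right) T + 2 \left(2 + T\right)\right) = -5 + \left(8 T + \left(4 + 2 T\right)\right) = -5 + \left(4 + 10 T\right) = -1 + 10 T$)
$\left(\left(16 - \left(11 - 13\right)\right) + W{\left(V \right)}\right)^{2} = \left(\left(16 - \left(11 - 13\right)\right) + \left(-1 + 10 \cdot 20\right)\right)^{2} = \left(\left(16 - \left(11 - 13\right)\right) + \left(-1 + 200\right)\right)^{2} = \left(\left(16 - -2\right) + 199\right)^{2} = \left(\left(16 + 2\right) + 199\right)^{2} = \left(18 + 199\right)^{2} = 217^{2} = 47089$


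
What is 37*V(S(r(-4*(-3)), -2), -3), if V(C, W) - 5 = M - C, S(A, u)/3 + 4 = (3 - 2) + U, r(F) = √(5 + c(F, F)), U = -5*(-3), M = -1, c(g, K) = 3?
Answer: -1184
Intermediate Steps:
U = 15
r(F) = 2*√2 (r(F) = √(5 + 3) = √8 = 2*√2)
S(A, u) = 36 (S(A, u) = -12 + 3*((3 - 2) + 15) = -12 + 3*(1 + 15) = -12 + 3*16 = -12 + 48 = 36)
V(C, W) = 4 - C (V(C, W) = 5 + (-1 - C) = 4 - C)
37*V(S(r(-4*(-3)), -2), -3) = 37*(4 - 1*36) = 37*(4 - 36) = 37*(-32) = -1184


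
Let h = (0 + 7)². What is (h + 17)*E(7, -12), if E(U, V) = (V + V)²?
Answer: 38016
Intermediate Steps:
h = 49 (h = 7² = 49)
E(U, V) = 4*V² (E(U, V) = (2*V)² = 4*V²)
(h + 17)*E(7, -12) = (49 + 17)*(4*(-12)²) = 66*(4*144) = 66*576 = 38016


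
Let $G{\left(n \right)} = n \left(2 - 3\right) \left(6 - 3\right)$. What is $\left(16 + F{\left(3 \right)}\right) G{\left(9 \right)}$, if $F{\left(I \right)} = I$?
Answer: $-513$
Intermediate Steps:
$G{\left(n \right)} = - 3 n$ ($G{\left(n \right)} = n \left(-1\right) 3 = - n 3 = - 3 n$)
$\left(16 + F{\left(3 \right)}\right) G{\left(9 \right)} = \left(16 + 3\right) \left(\left(-3\right) 9\right) = 19 \left(-27\right) = -513$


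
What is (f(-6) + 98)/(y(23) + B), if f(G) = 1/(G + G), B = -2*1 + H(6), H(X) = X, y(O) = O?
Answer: 1175/324 ≈ 3.6265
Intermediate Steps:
B = 4 (B = -2*1 + 6 = -2 + 6 = 4)
f(G) = 1/(2*G)
(f(-6) + 98)/(y(23) + B) = ((1/2)/(-6) + 98)/(23 + 4) = ((1/2)*(-1/6) + 98)/27 = (-1/12 + 98)*(1/27) = (1175/12)*(1/27) = 1175/324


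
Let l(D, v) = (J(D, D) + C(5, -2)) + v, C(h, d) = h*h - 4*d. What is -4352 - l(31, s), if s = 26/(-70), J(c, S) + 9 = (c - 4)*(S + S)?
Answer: -211737/35 ≈ -6049.6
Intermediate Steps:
C(h, d) = h² - 4*d
J(c, S) = -9 + 2*S*(-4 + c) (J(c, S) = -9 + (c - 4)*(S + S) = -9 + (-4 + c)*(2*S) = -9 + 2*S*(-4 + c))
s = -13/35 (s = 26*(-1/70) = -13/35 ≈ -0.37143)
l(D, v) = 24 + v - 8*D + 2*D² (l(D, v) = ((-9 - 8*D + 2*D*D) + (5² - 4*(-2))) + v = ((-9 - 8*D + 2*D²) + (25 + 8)) + v = ((-9 - 8*D + 2*D²) + 33) + v = (24 - 8*D + 2*D²) + v = 24 + v - 8*D + 2*D²)
-4352 - l(31, s) = -4352 - (24 - 13/35 - 8*31 + 2*31²) = -4352 - (24 - 13/35 - 248 + 2*961) = -4352 - (24 - 13/35 - 248 + 1922) = -4352 - 1*59417/35 = -4352 - 59417/35 = -211737/35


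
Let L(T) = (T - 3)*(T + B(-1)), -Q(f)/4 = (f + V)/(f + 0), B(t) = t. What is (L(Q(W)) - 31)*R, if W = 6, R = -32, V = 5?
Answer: -15872/9 ≈ -1763.6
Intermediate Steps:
Q(f) = -4*(5 + f)/f (Q(f) = -4*(f + 5)/(f + 0) = -4*(5 + f)/f)
L(T) = (-1 + T)*(-3 + T) (L(T) = (T - 3)*(T - 1) = (-3 + T)*(-1 + T) = (-1 + T)*(-3 + T))
(L(Q(W)) - 31)*R = ((3 + (-4 - 20/6)² - 4*(-4 - 20/6)) - 31)*(-32) = ((3 + (-4 - 20*⅙)² - 4*(-4 - 20*⅙)) - 31)*(-32) = ((3 + (-4 - 10/3)² - 4*(-4 - 10/3)) - 31)*(-32) = ((3 + (-22/3)² - 4*(-22/3)) - 31)*(-32) = ((3 + 484/9 + 88/3) - 31)*(-32) = (775/9 - 31)*(-32) = (496/9)*(-32) = -15872/9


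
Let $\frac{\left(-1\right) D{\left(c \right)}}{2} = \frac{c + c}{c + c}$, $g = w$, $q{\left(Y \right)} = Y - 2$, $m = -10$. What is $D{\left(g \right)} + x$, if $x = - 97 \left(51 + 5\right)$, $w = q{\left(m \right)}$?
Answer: $-5434$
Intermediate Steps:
$q{\left(Y \right)} = -2 + Y$ ($q{\left(Y \right)} = Y - 2 = -2 + Y$)
$w = -12$ ($w = -2 - 10 = -12$)
$g = -12$
$D{\left(c \right)} = -2$ ($D{\left(c \right)} = - 2 \frac{c + c}{c + c} = - 2 \frac{2 c}{2 c} = - 2 \cdot 2 c \frac{1}{2 c} = \left(-2\right) 1 = -2$)
$x = -5432$ ($x = \left(-97\right) 56 = -5432$)
$D{\left(g \right)} + x = -2 - 5432 = -5434$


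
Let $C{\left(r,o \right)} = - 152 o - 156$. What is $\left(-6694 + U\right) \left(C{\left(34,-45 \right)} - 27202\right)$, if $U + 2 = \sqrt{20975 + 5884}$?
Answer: $137388528 - 20518 \sqrt{26859} \approx 1.3403 \cdot 10^{8}$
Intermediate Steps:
$U = -2 + \sqrt{26859}$ ($U = -2 + \sqrt{20975 + 5884} = -2 + \sqrt{26859} \approx 161.89$)
$C{\left(r,o \right)} = -156 - 152 o$
$\left(-6694 + U\right) \left(C{\left(34,-45 \right)} - 27202\right) = \left(-6694 - \left(2 - \sqrt{26859}\right)\right) \left(\left(-156 - -6840\right) - 27202\right) = \left(-6696 + \sqrt{26859}\right) \left(\left(-156 + 6840\right) - 27202\right) = \left(-6696 + \sqrt{26859}\right) \left(6684 - 27202\right) = \left(-6696 + \sqrt{26859}\right) \left(-20518\right) = 137388528 - 20518 \sqrt{26859}$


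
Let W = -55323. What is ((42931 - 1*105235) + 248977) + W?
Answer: 131350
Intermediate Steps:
((42931 - 1*105235) + 248977) + W = ((42931 - 1*105235) + 248977) - 55323 = ((42931 - 105235) + 248977) - 55323 = (-62304 + 248977) - 55323 = 186673 - 55323 = 131350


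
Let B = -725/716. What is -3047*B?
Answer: 2209075/716 ≈ 3085.3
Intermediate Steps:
B = -725/716 (B = -725*1/716 = -725/716 ≈ -1.0126)
-3047*B = -3047*(-725/716) = 2209075/716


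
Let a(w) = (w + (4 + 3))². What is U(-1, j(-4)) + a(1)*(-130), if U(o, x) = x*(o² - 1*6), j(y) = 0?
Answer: -8320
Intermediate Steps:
a(w) = (7 + w)² (a(w) = (w + 7)² = (7 + w)²)
U(o, x) = x*(-6 + o²) (U(o, x) = x*(o² - 6) = x*(-6 + o²))
U(-1, j(-4)) + a(1)*(-130) = 0*(-6 + (-1)²) + (7 + 1)²*(-130) = 0*(-6 + 1) + 8²*(-130) = 0*(-5) + 64*(-130) = 0 - 8320 = -8320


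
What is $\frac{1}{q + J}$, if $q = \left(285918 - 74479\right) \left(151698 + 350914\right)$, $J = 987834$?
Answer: $\frac{1}{106272766502} \approx 9.4098 \cdot 10^{-12}$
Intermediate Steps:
$q = 106271778668$ ($q = 211439 \cdot 502612 = 106271778668$)
$\frac{1}{q + J} = \frac{1}{106271778668 + 987834} = \frac{1}{106272766502}$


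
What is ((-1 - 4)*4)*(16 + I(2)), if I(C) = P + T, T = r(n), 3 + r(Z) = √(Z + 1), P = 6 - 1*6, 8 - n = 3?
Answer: -260 - 20*√6 ≈ -308.99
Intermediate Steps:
n = 5 (n = 8 - 1*3 = 8 - 3 = 5)
P = 0 (P = 6 - 6 = 0)
r(Z) = -3 + √(1 + Z) (r(Z) = -3 + √(Z + 1) = -3 + √(1 + Z))
T = -3 + √6 (T = -3 + √(1 + 5) = -3 + √6 ≈ -0.55051)
I(C) = -3 + √6 (I(C) = 0 + (-3 + √6) = -3 + √6)
((-1 - 4)*4)*(16 + I(2)) = ((-1 - 4)*4)*(16 + (-3 + √6)) = (-5*4)*(13 + √6) = -20*(13 + √6) = -260 - 20*√6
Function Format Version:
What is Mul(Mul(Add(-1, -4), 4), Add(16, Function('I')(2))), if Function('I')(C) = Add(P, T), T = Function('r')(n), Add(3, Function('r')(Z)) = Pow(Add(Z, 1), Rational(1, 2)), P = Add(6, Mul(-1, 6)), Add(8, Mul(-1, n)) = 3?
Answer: Add(-260, Mul(-20, Pow(6, Rational(1, 2)))) ≈ -308.99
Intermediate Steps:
n = 5 (n = Add(8, Mul(-1, 3)) = Add(8, -3) = 5)
P = 0 (P = Add(6, -6) = 0)
Function('r')(Z) = Add(-3, Pow(Add(1, Z), Rational(1, 2))) (Function('r')(Z) = Add(-3, Pow(Add(Z, 1), Rational(1, 2))) = Add(-3, Pow(Add(1, Z), Rational(1, 2))))
T = Add(-3, Pow(6, Rational(1, 2))) (T = Add(-3, Pow(Add(1, 5), Rational(1, 2))) = Add(-3, Pow(6, Rational(1, 2))) ≈ -0.55051)
Function('I')(C) = Add(-3, Pow(6, Rational(1, 2))) (Function('I')(C) = Add(0, Add(-3, Pow(6, Rational(1, 2)))) = Add(-3, Pow(6, Rational(1, 2))))
Mul(Mul(Add(-1, -4), 4), Add(16, Function('I')(2))) = Mul(Mul(Add(-1, -4), 4), Add(16, Add(-3, Pow(6, Rational(1, 2))))) = Mul(Mul(-5, 4), Add(13, Pow(6, Rational(1, 2)))) = Mul(-20, Add(13, Pow(6, Rational(1, 2)))) = Add(-260, Mul(-20, Pow(6, Rational(1, 2))))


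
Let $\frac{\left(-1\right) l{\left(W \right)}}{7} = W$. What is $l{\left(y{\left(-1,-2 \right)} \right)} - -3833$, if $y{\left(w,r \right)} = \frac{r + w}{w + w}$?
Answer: $\frac{7645}{2} \approx 3822.5$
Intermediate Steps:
$y{\left(w,r \right)} = \frac{r + w}{2 w}$
$l{\left(W \right)} = - 7 W$
$l{\left(y{\left(-1,-2 \right)} \right)} - -3833 = - 7 \frac{-2 - 1}{2 \left(-1\right)} - -3833 = - 7 \cdot \frac{1}{2} \left(-1\right) \left(-3\right) + 3833 = \left(-7\right) \frac{3}{2} + 3833 = - \frac{21}{2} + 3833 = \frac{7645}{2}$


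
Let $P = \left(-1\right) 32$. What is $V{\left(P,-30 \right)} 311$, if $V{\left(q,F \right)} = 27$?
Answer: $8397$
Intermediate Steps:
$P = -32$
$V{\left(P,-30 \right)} 311 = 27 \cdot 311 = 8397$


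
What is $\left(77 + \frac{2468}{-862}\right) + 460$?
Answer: $\frac{230213}{431} \approx 534.14$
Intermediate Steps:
$\left(77 + \frac{2468}{-862}\right) + 460 = \left(77 + 2468 \left(- \frac{1}{862}\right)\right) + 460 = \left(77 - \frac{1234}{431}\right) + 460 = \frac{31953}{431} + 460 = \frac{230213}{431}$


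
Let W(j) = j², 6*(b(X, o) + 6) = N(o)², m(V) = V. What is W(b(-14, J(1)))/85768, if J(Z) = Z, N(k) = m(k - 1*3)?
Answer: 32/96489 ≈ 0.00033164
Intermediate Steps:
N(k) = -3 + k (N(k) = k - 1*3 = k - 3 = -3 + k)
b(X, o) = -6 + (-3 + o)²/6
W(b(-14, J(1)))/85768 = (-6 + (-3 + 1)²/6)²/85768 = (-6 + (⅙)*(-2)²)²*(1/85768) = (-6 + (⅙)*4)²*(1/85768) = (-6 + ⅔)²*(1/85768) = (-16/3)²*(1/85768) = (256/9)*(1/85768) = 32/96489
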